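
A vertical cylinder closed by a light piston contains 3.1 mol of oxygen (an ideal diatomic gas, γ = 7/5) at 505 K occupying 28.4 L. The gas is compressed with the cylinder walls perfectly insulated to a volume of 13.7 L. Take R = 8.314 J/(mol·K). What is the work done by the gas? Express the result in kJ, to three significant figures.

Adiabatic: TV^(γ−1) = const with γ = 7/5.
T₂ = T₁ (V₁/V₂)^(γ−1) = 505 × (28.4/13.7)^0.4 = 505 × 1.339 = 676 K.
W_by = nCᵥ(T₁ − T₂) = (3.1)(20.79)(505 − 676) = -11017 J.

W ≈ -11.0 kJ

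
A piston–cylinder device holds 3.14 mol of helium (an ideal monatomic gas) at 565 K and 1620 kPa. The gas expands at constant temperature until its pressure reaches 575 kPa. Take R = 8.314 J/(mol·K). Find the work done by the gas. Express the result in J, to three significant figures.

W ≈ 15300 J

Isothermal process: W = nRT ln(V₂/V₁) = nRT ln(P₁/P₂).
W = (3.14)(8.314)(565) × ln(1620/575)
  = 14750 × ln(2.817) = 14750 × 1.036
W_by_gas = 15278 J.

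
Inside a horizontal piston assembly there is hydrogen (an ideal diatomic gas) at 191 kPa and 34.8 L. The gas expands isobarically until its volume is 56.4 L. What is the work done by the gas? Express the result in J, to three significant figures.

W ≈ 4130 J

Isobaric: W = P ΔV.
W = (191 kPa)(56.4 − 34.8 L) = (191)(21.6) = 4126 J.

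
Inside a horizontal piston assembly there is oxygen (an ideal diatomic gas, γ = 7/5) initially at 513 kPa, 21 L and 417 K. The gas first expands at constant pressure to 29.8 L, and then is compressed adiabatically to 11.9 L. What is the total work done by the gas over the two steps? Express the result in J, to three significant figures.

W_total ≈ -12400 J

Step 1 (isobaric): W = PΔV = (513 kPa)(29.8 − 21 L) = 4514 J.
After step 1: P = 513 kPa, V = 29.8 L, T = 591.7 K.
Step 2 (adiabatic): W = (P₁V₁ − P₂V₂)/(γ−1) = (15287 − 22070)/0.4 = -16956 J.
W_total = 4514 − 16956 = -12442 J.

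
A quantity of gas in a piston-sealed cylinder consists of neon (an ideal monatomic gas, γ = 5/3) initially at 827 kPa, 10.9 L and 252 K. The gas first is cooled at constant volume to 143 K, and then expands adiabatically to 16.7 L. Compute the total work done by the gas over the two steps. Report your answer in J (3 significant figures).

W_total ≈ 1900 J

Step 1 (isochoric): W = 0 (constant volume).
After step 1: P = 469.3 kPa (V unchanged).
Step 2 (adiabatic): W = (P₁V₁ − P₂V₂)/(γ−1) = (5115 − 3849)/0.667 = 1899 J.
W_total = 0 + 1899 = 1899 J.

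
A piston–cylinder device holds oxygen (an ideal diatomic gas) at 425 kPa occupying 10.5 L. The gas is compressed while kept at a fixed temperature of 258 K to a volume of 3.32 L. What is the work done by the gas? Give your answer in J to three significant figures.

Isothermal: W = nRT ln(V₂/V₁) = P₁V₁ ln(V₂/V₁).
P₁V₁ = (425 kPa)(10.5 L) = 4462 J.
W = 4462 × ln(3.32/10.5) = 4462 × -1.151
W_by_gas = -5138 J.

W ≈ -5140 J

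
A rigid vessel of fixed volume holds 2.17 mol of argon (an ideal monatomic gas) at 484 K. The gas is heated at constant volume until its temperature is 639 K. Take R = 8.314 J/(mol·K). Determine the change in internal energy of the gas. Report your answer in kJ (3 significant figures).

ΔU ≈ 4.19 kJ

Constant volume ⇒ W = 0, so Q = ΔU = nCᵥΔT with Cᵥ = 3R/2 = 12.47 J/(mol·K).
ΔU = (2.17)(12.47)(639 − 484) = 4195 J.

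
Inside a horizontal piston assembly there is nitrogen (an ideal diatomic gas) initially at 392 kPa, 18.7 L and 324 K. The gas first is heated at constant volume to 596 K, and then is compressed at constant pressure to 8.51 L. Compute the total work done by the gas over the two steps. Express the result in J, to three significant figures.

Step 1 (isochoric): W = 0 (constant volume).
After step 1: P = 721.1 kPa (V unchanged).
Step 2 (isobaric): W = PΔV = (721.1 kPa)(8.51 − 18.7 L) = -7348 J.
W_total = 0 − 7348 = -7348 J.

W_total ≈ -7350 J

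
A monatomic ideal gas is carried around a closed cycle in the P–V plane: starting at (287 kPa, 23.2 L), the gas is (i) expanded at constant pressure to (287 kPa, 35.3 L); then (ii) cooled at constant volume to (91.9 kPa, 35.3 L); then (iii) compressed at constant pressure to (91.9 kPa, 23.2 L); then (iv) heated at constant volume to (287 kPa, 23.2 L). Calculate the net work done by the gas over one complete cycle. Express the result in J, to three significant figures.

W_net ≈ 2360 J

Constant-volume legs do no work.
W(i) = (287)(35.3 − 23.2) = 3473 J; W(iii) = (91.9)(23.2 − 35.3) = -1112 J.
W_net = 3473 − 1112 = 2361 J (the clockwise enclosed area).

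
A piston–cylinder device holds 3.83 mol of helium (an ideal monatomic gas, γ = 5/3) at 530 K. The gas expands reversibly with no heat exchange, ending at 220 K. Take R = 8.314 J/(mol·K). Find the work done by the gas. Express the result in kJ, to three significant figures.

W ≈ 14.8 kJ

Adiabatic ⇒ Q = 0, so W_by = −ΔU = nCᵥ(T₁ − T₂).
Cᵥ = 3R/2 = 12.47 J/(mol·K).
W = (3.83)(12.47)(530 − 220) = 14807 J.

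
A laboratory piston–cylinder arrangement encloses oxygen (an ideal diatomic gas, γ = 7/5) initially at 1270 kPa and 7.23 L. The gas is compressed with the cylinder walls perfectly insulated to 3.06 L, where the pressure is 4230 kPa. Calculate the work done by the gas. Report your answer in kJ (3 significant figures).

W ≈ -9.40 kJ

Adiabatic: W = (P₁V₁ − P₂V₂)/(γ − 1) with γ = 7/5.
P₁V₁ = 9182 J, P₂V₂ = 12944 J.
W = (9182 − 12944) / 0.4 = -9404 J.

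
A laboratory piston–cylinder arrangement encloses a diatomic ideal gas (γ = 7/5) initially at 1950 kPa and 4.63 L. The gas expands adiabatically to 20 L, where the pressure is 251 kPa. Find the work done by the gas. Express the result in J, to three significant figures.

Adiabatic: W = (P₁V₁ − P₂V₂)/(γ − 1) with γ = 7/5.
P₁V₁ = 9028 J, P₂V₂ = 5020 J.
W = (9028 − 5020) / 0.4 = 10021 J.

W ≈ 10000 J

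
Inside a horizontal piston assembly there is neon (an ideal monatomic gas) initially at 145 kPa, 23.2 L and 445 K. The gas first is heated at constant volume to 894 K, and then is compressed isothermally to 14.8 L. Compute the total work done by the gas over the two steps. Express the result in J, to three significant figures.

W_total ≈ -3040 J

Step 1 (isochoric): W = 0 (constant volume).
After step 1: P = 291.3 kPa (V unchanged).
Step 2 (isothermal): W = P₁V₁ ln(V₂/V₁) = (6758) ln(14.8/23.2) = -3038 J.
W_total = 0 − 3038 = -3038 J.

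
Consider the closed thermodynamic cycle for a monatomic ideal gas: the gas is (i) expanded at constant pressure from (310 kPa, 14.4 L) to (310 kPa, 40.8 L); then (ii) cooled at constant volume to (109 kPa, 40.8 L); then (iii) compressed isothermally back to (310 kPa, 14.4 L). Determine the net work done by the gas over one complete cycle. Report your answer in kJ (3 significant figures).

Leg (i): W = PΔV = (310)(40.8 − 14.4) = 8184 J.
Leg (ii): W = 0.
Leg (iii): W = PᵢVᵢ ln(V_f/Vᵢ) = (4447) ln(14.4/40.8) = -4632 J.
W_net = 8184 − 4632 = 3552 J.

W_net ≈ 3.55 kJ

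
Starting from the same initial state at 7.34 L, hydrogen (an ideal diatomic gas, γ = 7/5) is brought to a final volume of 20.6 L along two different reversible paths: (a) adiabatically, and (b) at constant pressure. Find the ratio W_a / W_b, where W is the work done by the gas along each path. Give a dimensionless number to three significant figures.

W_a / W_b ≈ 0.468

Path (a) adiabatic: W = P₁V₁(1 − (V₁/V₂)^(γ−1))/(γ−1) → W_a/(P₁V₁) = 0.8455.
Path (b) isobaric: W = P₁(V₂ − V₁) → W_b/(P₁V₁) = 1.807.
W_a / W_b = 0.8455 / 1.807 = 0.468.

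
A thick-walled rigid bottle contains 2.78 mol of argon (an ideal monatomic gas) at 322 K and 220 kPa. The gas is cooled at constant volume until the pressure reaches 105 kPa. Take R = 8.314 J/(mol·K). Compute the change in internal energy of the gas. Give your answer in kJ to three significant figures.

ΔU ≈ -5.84 kJ

Constant volume ⇒ W = 0, so Q = ΔU = nCᵥΔT with Cᵥ = 3R/2 = 12.47 J/(mol·K).
At constant V, T₂/T₁ = P₂/P₁ ⇒ ΔT = T₁(P₂/P₁ − 1) = 322·(105/220 − 1) = -168.3 K.
ΔU = (2.78)(12.47)(-168.3) = -5835 J.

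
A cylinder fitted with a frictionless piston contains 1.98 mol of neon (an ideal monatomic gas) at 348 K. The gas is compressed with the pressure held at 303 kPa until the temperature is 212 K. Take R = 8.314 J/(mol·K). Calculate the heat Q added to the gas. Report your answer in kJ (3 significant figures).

Isobaric: W = nRΔT = (1.98)(8.314)(-136) = -2239 J.
ΔU = nCᵥΔT with Cᵥ = 3R/2: ΔU = (1.98)(12.47)(-136) = -3358 J.
Q = ΔU + W = -3358 − 2239 = -5597 J.

Q ≈ -5.60 kJ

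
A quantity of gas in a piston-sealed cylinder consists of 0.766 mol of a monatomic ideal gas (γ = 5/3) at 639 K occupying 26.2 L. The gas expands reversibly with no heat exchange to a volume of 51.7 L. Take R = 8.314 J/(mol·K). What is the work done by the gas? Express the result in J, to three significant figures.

Adiabatic: TV^(γ−1) = const with γ = 5/3.
T₂ = T₁ (V₁/V₂)^(γ−1) = 639 × (26.2/51.7)^0.667 = 639 × 0.6356 = 406.2 K.
W_by = nCᵥ(T₁ − T₂) = (0.766)(12.47)(639 − 406.2) = 2224 J.

W ≈ 2220 J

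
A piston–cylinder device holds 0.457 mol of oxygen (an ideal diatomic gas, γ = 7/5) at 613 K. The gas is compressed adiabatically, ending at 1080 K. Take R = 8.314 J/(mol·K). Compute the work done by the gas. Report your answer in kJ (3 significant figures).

W ≈ -4.44 kJ

Adiabatic ⇒ Q = 0, so W_by = −ΔU = nCᵥ(T₁ − T₂).
Cᵥ = 5R/2 = 20.79 J/(mol·K).
W = (0.457)(20.79)(613 − 1080) = -4436 J.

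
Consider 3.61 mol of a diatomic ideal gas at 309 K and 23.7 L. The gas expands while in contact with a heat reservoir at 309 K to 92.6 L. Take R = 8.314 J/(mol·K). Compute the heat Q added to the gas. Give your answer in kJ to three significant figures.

Isothermal ⇒ ΔU = 0, so Q = W = nRT ln(V₂/V₁).
Q = (3.61)(8.314)(309) ln(92.6/23.7) = 9274 × 1.363 = 12639 J.

Q ≈ 12.6 kJ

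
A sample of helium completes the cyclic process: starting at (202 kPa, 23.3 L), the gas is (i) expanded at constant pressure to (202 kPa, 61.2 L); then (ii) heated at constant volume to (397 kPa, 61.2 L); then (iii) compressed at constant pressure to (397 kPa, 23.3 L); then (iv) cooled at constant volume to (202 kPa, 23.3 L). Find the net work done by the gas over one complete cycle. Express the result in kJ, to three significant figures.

W_net ≈ -7.39 kJ

Constant-volume legs do no work.
W(i) = (202)(61.2 − 23.3) = 7656 J; W(iii) = (397)(23.3 − 61.2) = -15046 J.
W_net = 7656 − 15046 = -7391 J (the counter-clockwise enclosed area).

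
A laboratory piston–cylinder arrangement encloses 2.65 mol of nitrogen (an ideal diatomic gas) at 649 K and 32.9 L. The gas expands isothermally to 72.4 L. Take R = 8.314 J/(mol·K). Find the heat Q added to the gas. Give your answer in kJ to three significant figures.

Q ≈ 11.3 kJ

Isothermal ⇒ ΔU = 0, so Q = W = nRT ln(V₂/V₁).
Q = (2.65)(8.314)(649) ln(72.4/32.9) = 14299 × 0.7887 = 11278 J.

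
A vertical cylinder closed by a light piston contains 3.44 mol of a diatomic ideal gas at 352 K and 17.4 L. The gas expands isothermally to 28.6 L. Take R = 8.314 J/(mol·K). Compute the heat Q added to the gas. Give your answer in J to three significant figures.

Q ≈ 5000 J

Isothermal ⇒ ΔU = 0, so Q = W = nRT ln(V₂/V₁).
Q = (3.44)(8.314)(352) ln(28.6/17.4) = 10067 × 0.4969 = 5003 J.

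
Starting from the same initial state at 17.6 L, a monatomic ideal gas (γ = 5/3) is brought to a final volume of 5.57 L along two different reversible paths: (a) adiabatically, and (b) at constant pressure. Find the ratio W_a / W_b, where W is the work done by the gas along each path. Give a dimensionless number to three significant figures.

Path (a) adiabatic: W = P₁V₁(1 − (V₁/V₂)^(γ−1))/(γ−1) → W_a/(P₁V₁) = -1.73.
Path (b) isobaric: W = P₁(V₂ − V₁) → W_b/(P₁V₁) = -0.6835.
W_a / W_b = -1.73 / -0.6835 = 2.531.

W_a / W_b ≈ 2.53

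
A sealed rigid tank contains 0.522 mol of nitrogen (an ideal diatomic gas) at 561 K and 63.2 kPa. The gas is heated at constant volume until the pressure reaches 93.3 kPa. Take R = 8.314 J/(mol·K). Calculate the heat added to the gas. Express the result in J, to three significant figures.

Q ≈ 2900 J

Constant volume ⇒ W = 0, so Q = ΔU = nCᵥΔT with Cᵥ = 5R/2 = 20.79 J/(mol·K).
At constant V, T₂/T₁ = P₂/P₁ ⇒ ΔT = T₁(P₂/P₁ − 1) = 561·(93.3/63.2 − 1) = 267.2 K.
ΔU = (0.522)(20.79)(267.2) = 2899 J.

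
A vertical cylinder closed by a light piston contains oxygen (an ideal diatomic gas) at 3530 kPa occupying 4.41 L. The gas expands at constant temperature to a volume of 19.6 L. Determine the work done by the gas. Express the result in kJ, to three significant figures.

W ≈ 23.2 kJ

Isothermal: W = nRT ln(V₂/V₁) = P₁V₁ ln(V₂/V₁).
P₁V₁ = (3530 kPa)(4.41 L) = 15567 J.
W = 15567 × ln(19.6/4.41) = 15567 × 1.492
W_by_gas = 23221 J.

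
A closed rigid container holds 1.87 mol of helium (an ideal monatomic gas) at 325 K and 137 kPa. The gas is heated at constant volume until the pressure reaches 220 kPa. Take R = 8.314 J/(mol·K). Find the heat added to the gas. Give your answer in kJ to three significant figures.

Constant volume ⇒ W = 0, so Q = ΔU = nCᵥΔT with Cᵥ = 3R/2 = 12.47 J/(mol·K).
At constant V, T₂/T₁ = P₂/P₁ ⇒ ΔT = T₁(P₂/P₁ − 1) = 325·(220/137 − 1) = 196.9 K.
ΔU = (1.87)(12.47)(196.9) = 4592 J.

Q ≈ 4.59 kJ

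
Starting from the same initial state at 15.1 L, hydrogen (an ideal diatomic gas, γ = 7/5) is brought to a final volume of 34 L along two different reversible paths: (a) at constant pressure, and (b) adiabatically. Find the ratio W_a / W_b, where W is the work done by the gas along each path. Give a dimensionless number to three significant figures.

W_a / W_b ≈ 1.81

Path (a) isobaric: W = P₁(V₂ − V₁) → W_a/(P₁V₁) = 1.252.
Path (b) adiabatic: W = P₁V₁(1 − (V₁/V₂)^(γ−1))/(γ−1) → W_b/(P₁V₁) = 0.6931.
W_a / W_b = 1.252 / 0.6931 = 1.806.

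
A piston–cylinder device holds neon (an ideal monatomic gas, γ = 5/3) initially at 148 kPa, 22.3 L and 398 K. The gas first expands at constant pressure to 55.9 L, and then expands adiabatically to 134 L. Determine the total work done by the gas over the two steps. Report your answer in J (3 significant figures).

W_total ≈ 10500 J

Step 1 (isobaric): W = PΔV = (148 kPa)(55.9 − 22.3 L) = 4973 J.
After step 1: P = 148 kPa, V = 55.9 L, T = 997.7 K.
Step 2 (adiabatic): W = (P₁V₁ − P₂V₂)/(γ−1) = (8273 − 4619)/0.667 = 5481 J.
W_total = 4973 + 5481 = 10454 J.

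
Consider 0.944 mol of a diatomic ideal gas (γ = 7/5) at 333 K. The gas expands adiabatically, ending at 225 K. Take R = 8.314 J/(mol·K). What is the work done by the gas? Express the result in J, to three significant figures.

Adiabatic ⇒ Q = 0, so W_by = −ΔU = nCᵥ(T₁ − T₂).
Cᵥ = 5R/2 = 20.79 J/(mol·K).
W = (0.944)(20.79)(333 − 225) = 2119 J.

W ≈ 2120 J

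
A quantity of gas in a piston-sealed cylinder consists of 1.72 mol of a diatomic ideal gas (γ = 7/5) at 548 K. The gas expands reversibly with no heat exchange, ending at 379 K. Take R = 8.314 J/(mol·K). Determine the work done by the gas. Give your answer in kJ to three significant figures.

Adiabatic ⇒ Q = 0, so W_by = −ΔU = nCᵥ(T₁ − T₂).
Cᵥ = 5R/2 = 20.79 J/(mol·K).
W = (1.72)(20.79)(548 − 379) = 6042 J.

W ≈ 6.04 kJ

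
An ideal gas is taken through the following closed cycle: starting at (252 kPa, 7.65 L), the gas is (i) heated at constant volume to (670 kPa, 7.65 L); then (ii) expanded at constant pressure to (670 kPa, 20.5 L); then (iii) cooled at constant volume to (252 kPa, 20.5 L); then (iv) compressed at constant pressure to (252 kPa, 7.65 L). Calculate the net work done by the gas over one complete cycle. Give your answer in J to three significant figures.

Constant-volume legs do no work.
W(ii) = (670)(20.5 − 7.65) = 8610 J; W(iv) = (252)(7.65 − 20.5) = -3238 J.
W_net = 8610 − 3238 = 5371 J (the clockwise enclosed area).

W_net ≈ 5370 J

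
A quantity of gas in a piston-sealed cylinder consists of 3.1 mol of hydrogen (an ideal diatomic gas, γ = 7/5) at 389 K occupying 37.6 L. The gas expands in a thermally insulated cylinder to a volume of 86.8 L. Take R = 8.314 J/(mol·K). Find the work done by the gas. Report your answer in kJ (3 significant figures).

Adiabatic: TV^(γ−1) = const with γ = 7/5.
T₂ = T₁ (V₁/V₂)^(γ−1) = 389 × (37.6/86.8)^0.4 = 389 × 0.7156 = 278.4 K.
W_by = nCᵥ(T₁ − T₂) = (3.1)(20.79)(389 − 278.4) = 7129 J.

W ≈ 7.13 kJ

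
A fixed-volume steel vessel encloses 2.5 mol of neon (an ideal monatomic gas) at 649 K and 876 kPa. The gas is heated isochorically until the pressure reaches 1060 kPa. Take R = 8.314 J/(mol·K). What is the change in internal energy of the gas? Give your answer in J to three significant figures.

ΔU ≈ 4250 J

Constant volume ⇒ W = 0, so Q = ΔU = nCᵥΔT with Cᵥ = 3R/2 = 12.47 J/(mol·K).
At constant V, T₂/T₁ = P₂/P₁ ⇒ ΔT = T₁(P₂/P₁ − 1) = 649·(1060/876 − 1) = 136.3 K.
ΔU = (2.5)(12.47)(136.3) = 4250 J.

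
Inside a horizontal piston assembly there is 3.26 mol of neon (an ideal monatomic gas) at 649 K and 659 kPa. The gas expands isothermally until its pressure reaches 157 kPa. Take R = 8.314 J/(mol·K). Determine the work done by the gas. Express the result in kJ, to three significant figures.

W ≈ 25.2 kJ

Isothermal process: W = nRT ln(V₂/V₁) = nRT ln(P₁/P₂).
W = (3.26)(8.314)(649) × ln(659/157)
  = 17590 × ln(4.197) = 17590 × 1.434
W_by_gas = 25233 J.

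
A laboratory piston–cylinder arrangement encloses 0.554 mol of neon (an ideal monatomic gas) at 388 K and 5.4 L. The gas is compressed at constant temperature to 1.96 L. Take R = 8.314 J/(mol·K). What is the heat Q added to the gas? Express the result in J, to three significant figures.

Isothermal ⇒ ΔU = 0, so Q = W = nRT ln(V₂/V₁).
Q = (0.554)(8.314)(388) ln(1.96/5.4) = 1787 × -1.013 = -1811 J.

Q ≈ -1810 J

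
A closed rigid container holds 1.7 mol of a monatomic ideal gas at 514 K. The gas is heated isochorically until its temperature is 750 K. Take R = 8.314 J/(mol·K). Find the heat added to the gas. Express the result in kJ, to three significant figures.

Constant volume ⇒ W = 0, so Q = ΔU = nCᵥΔT with Cᵥ = 3R/2 = 12.47 J/(mol·K).
ΔU = (1.7)(12.47)(750 − 514) = 5003 J.

Q ≈ 5.00 kJ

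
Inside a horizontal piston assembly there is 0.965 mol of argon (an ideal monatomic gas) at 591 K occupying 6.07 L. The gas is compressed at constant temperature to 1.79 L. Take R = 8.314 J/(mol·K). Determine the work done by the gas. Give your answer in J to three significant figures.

W ≈ -5790 J

Isothermal: W = nRT ln(V₂/V₁).
W = (0.965)(8.314)(591) × ln(1.79/6.07)
  = 4742 × -1.221
W_by_gas = -5790 J.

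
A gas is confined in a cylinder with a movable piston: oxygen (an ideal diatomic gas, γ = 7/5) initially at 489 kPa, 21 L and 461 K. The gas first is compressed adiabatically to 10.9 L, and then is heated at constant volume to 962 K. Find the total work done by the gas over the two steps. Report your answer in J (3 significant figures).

W_total ≈ -7700 J

Step 1 (adiabatic): W = (P₁V₁ − P₂V₂)/(γ−1) = (10269 − 13349)/0.4 = -7700 J.
Step 2 (isochoric): W = 0 (constant volume).
W_total = -7700 + 0 = -7700 J.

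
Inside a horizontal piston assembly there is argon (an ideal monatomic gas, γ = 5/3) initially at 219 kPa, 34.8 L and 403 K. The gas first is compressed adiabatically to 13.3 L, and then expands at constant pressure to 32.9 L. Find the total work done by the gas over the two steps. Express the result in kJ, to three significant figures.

Step 1 (adiabatic): W = (P₁V₁ − P₂V₂)/(γ−1) = (7621 − 14471)/0.667 = -10275 J.
After step 1: P = 1088 kPa, V = 13.3 L, T = 765.2 K.
Step 2 (isobaric): W = PΔV = (1088 kPa)(32.9 − 13.3 L) = 21326 J.
W_total = -10275 + 21326 = 11051 J.

W_total ≈ 11.1 kJ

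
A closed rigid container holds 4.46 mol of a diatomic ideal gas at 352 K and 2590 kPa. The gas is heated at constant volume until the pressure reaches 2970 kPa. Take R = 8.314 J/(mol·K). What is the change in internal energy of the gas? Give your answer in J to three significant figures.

Constant volume ⇒ W = 0, so Q = ΔU = nCᵥΔT with Cᵥ = 5R/2 = 20.79 J/(mol·K).
At constant V, T₂/T₁ = P₂/P₁ ⇒ ΔT = T₁(P₂/P₁ − 1) = 352·(2970/2590 − 1) = 51.64 K.
ΔU = (4.46)(20.79)(51.64) = 4788 J.

ΔU ≈ 4790 J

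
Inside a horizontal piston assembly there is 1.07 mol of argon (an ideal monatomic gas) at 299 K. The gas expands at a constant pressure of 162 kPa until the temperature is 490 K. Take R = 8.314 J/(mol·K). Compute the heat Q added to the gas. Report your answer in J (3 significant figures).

Q ≈ 4250 J

Isobaric: W = nRΔT = (1.07)(8.314)(191) = 1699 J.
ΔU = nCᵥΔT with Cᵥ = 3R/2: ΔU = (1.07)(12.47)(191) = 2549 J.
Q = ΔU + W = 2549 + 1699 = 4248 J.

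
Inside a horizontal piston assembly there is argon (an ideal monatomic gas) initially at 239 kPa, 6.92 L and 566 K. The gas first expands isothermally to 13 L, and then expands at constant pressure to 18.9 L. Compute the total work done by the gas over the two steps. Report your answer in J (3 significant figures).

Step 1 (isothermal): W = P₁V₁ ln(V₂/V₁) = (1654) ln(13/6.92) = 1043 J.
After step 1: P = 127.2 kPa, V = 13 L, T = 566 K.
Step 2 (isobaric): W = PΔV = (127.2 kPa)(18.9 − 13 L) = 750.6 J.
W_total = 1043 + 750.6 = 1793 J.

W_total ≈ 1790 J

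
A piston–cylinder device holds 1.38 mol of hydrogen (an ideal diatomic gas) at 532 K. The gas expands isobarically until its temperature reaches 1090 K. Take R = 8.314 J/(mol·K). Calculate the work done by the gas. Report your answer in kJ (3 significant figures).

W ≈ 6.40 kJ

Isobaric: W = P ΔV = nR ΔT.
W = (1.38)(8.314)(1090 − 532) = 6402 J.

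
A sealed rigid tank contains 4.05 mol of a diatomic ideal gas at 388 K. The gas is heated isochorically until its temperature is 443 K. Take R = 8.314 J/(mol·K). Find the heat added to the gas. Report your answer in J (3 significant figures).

Constant volume ⇒ W = 0, so Q = ΔU = nCᵥΔT with Cᵥ = 5R/2 = 20.79 J/(mol·K).
ΔU = (4.05)(20.79)(443 − 388) = 4630 J.

Q ≈ 4630 J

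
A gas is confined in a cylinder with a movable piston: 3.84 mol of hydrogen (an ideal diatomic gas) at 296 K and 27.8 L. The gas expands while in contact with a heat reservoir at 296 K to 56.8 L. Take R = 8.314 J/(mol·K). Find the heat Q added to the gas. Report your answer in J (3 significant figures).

Isothermal ⇒ ΔU = 0, so Q = W = nRT ln(V₂/V₁).
Q = (3.84)(8.314)(296) ln(56.8/27.8) = 9450 × 0.7145 = 6752 J.

Q ≈ 6750 J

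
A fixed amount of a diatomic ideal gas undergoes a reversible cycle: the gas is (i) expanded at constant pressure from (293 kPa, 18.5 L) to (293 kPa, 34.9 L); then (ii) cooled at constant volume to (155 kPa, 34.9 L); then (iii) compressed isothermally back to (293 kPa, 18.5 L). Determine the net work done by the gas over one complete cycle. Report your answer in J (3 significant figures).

Leg (i): W = PΔV = (293)(34.9 − 18.5) = 4805 J.
Leg (ii): W = 0.
Leg (iii): W = PᵢVᵢ ln(V_f/Vᵢ) = (5410) ln(18.5/34.9) = -3433 J.
W_net = 4805 − 3433 = 1372 J.

W_net ≈ 1370 J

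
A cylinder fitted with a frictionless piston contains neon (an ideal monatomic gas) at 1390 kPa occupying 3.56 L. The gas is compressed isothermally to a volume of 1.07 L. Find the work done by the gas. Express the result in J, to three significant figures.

W ≈ -5950 J

Isothermal: W = nRT ln(V₂/V₁) = P₁V₁ ln(V₂/V₁).
P₁V₁ = (1390 kPa)(3.56 L) = 4948 J.
W = 4948 × ln(1.07/3.56) = 4948 × -1.202
W_by_gas = -5948 J.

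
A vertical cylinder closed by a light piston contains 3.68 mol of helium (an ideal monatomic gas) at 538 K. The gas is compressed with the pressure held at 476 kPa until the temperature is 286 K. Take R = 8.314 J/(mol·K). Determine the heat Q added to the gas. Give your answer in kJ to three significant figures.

Isobaric: W = nRΔT = (3.68)(8.314)(-252) = -7710 J.
ΔU = nCᵥΔT with Cᵥ = 3R/2: ΔU = (3.68)(12.47)(-252) = -11565 J.
Q = ΔU + W = -11565 − 7710 = -19275 J.

Q ≈ -19.3 kJ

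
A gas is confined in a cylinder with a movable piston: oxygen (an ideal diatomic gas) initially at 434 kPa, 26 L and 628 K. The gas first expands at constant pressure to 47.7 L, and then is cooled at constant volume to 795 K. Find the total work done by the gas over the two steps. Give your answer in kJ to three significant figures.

W_total ≈ 9.42 kJ

Step 1 (isobaric): W = PΔV = (434 kPa)(47.7 − 26 L) = 9418 J.
Step 2 (isochoric): W = 0 (constant volume).
W_total = 9418 + 0 = 9418 J.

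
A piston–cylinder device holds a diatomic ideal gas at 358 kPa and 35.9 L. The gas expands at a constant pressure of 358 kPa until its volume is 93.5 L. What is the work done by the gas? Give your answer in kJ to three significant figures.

Isobaric: W = P ΔV.
W = (358 kPa)(93.5 − 35.9 L) = (358)(57.6) = 20621 J.

W ≈ 20.6 kJ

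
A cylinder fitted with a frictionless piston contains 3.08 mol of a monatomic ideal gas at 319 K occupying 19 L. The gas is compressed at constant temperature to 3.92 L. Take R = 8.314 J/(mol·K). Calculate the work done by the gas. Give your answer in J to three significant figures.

W ≈ -12900 J

Isothermal: W = nRT ln(V₂/V₁).
W = (3.08)(8.314)(319) × ln(3.92/19)
  = 8169 × -1.578
W_by_gas = -12893 J.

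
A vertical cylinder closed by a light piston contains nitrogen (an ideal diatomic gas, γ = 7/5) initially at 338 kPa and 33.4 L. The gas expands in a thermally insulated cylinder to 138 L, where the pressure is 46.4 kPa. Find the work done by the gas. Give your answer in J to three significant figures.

W ≈ 12200 J

Adiabatic: W = (P₁V₁ − P₂V₂)/(γ − 1) with γ = 7/5.
P₁V₁ = 11289 J, P₂V₂ = 6403 J.
W = (11289 − 6403) / 0.4 = 12215 J.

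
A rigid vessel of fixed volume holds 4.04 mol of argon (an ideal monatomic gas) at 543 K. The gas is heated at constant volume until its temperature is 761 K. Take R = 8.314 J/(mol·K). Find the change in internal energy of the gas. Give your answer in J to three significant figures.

ΔU ≈ 11000 J

Constant volume ⇒ W = 0, so Q = ΔU = nCᵥΔT with Cᵥ = 3R/2 = 12.47 J/(mol·K).
ΔU = (4.04)(12.47)(761 − 543) = 10983 J.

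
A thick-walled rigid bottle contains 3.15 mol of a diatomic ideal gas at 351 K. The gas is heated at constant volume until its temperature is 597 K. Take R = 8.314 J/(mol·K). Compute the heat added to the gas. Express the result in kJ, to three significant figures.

Q ≈ 16.1 kJ

Constant volume ⇒ W = 0, so Q = ΔU = nCᵥΔT with Cᵥ = 5R/2 = 20.79 J/(mol·K).
ΔU = (3.15)(20.79)(597 − 351) = 16106 J.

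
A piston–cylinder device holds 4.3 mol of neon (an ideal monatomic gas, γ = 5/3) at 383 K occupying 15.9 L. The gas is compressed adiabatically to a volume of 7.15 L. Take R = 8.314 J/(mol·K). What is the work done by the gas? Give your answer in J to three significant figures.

W ≈ -14500 J

Adiabatic: TV^(γ−1) = const with γ = 5/3.
T₂ = T₁ (V₁/V₂)^(γ−1) = 383 × (15.9/7.15)^0.667 = 383 × 1.704 = 652.5 K.
W_by = nCᵥ(T₁ − T₂) = (4.3)(12.47)(383 − 652.5) = -14453 J.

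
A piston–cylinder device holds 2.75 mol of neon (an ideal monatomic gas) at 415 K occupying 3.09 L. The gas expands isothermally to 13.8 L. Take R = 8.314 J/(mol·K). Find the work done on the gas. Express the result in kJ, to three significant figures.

Isothermal: W = nRT ln(V₂/V₁).
W = (2.75)(8.314)(415) × ln(13.8/3.09)
  = 9488 × 1.496
W_by_gas = 14199 J; work on gas = −W_by = -14199 J.

W ≈ -14.2 kJ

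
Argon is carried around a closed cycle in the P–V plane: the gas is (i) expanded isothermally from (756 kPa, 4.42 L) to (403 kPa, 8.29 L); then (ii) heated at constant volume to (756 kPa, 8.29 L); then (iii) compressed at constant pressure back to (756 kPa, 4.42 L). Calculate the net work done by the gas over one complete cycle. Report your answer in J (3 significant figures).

W_net ≈ -824 J

Leg (i): W = PᵢVᵢ ln(V_f/Vᵢ) = (3342) ln(8.29/4.42) = 2102 J.
Leg (ii): W = 0.
Leg (iii): W = PΔV = (756)(4.42 − 8.29) = -2926 J.
W_net = 2102 − 2926 = -824.2 J.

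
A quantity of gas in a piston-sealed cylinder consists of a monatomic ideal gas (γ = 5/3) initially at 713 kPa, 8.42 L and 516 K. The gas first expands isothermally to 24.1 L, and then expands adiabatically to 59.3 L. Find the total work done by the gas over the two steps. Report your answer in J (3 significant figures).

Step 1 (isothermal): W = P₁V₁ ln(V₂/V₁) = (6003) ln(24.1/8.42) = 6313 J.
After step 1: P = 249.1 kPa, V = 24.1 L, T = 516 K.
Step 2 (adiabatic): W = (P₁V₁ − P₂V₂)/(γ−1) = (6003 − 3294)/0.667 = 4064 J.
W_total = 6313 + 4064 = 10378 J.

W_total ≈ 10400 J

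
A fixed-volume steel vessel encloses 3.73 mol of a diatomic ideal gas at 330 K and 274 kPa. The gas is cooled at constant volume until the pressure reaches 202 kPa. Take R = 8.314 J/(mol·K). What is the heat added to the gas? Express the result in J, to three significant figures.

Constant volume ⇒ W = 0, so Q = ΔU = nCᵥΔT with Cᵥ = 5R/2 = 20.79 J/(mol·K).
At constant V, T₂/T₁ = P₂/P₁ ⇒ ΔT = T₁(P₂/P₁ − 1) = 330·(202/274 − 1) = -86.72 K.
ΔU = (3.73)(20.79)(-86.72) = -6723 J.

Q ≈ -6720 J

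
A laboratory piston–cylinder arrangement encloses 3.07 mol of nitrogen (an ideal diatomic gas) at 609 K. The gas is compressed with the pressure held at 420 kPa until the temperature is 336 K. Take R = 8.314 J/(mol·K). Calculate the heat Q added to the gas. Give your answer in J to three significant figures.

Isobaric: W = nRΔT = (3.07)(8.314)(-273) = -6968 J.
ΔU = nCᵥΔT with Cᵥ = 5R/2: ΔU = (3.07)(20.79)(-273) = -17420 J.
Q = ΔU + W = -17420 − 6968 = -24388 J.

Q ≈ -24400 J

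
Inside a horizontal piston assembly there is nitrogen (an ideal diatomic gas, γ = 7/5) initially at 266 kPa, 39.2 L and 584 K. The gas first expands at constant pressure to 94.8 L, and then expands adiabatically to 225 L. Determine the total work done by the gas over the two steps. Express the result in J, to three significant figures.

W_total ≈ 33200 J

Step 1 (isobaric): W = PΔV = (266 kPa)(94.8 − 39.2 L) = 14790 J.
After step 1: P = 266 kPa, V = 94.8 L, T = 1412 K.
Step 2 (adiabatic): W = (P₁V₁ − P₂V₂)/(γ−1) = (25217 − 17846)/0.4 = 18427 J.
W_total = 14790 + 18427 = 33217 J.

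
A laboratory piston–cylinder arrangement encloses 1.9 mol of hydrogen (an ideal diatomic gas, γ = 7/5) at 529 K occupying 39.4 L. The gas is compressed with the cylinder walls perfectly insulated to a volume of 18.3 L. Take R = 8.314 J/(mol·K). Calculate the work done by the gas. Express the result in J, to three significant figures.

Adiabatic: TV^(γ−1) = const with γ = 7/5.
T₂ = T₁ (V₁/V₂)^(γ−1) = 529 × (39.4/18.3)^0.4 = 529 × 1.359 = 718.9 K.
W_by = nCᵥ(T₁ − T₂) = (1.9)(20.79)(529 − 718.9) = -7500 J.

W ≈ -7500 J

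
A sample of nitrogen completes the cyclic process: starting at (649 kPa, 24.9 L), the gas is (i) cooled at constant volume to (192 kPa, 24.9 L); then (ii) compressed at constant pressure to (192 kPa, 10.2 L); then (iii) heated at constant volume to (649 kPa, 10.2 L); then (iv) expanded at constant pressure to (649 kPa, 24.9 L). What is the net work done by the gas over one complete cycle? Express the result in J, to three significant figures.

W_net ≈ 6720 J

Constant-volume legs do no work.
W(ii) = (192)(10.2 − 24.9) = -2822 J; W(iv) = (649)(24.9 − 10.2) = 9540 J.
W_net = -2822 + 9540 = 6718 J (the clockwise enclosed area).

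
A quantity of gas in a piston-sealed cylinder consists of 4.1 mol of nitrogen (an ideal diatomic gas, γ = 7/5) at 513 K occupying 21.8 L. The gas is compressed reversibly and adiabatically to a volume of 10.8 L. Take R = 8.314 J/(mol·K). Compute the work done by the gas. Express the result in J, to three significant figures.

Adiabatic: TV^(γ−1) = const with γ = 7/5.
T₂ = T₁ (V₁/V₂)^(γ−1) = 513 × (21.8/10.8)^0.4 = 513 × 1.324 = 679.4 K.
W_by = nCᵥ(T₁ − T₂) = (4.1)(20.79)(513 − 679.4) = -14181 J.

W ≈ -14200 J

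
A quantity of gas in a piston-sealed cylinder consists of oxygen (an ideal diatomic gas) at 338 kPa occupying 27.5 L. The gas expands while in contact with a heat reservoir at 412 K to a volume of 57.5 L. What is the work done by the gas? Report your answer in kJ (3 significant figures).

W ≈ 6.86 kJ

Isothermal: W = nRT ln(V₂/V₁) = P₁V₁ ln(V₂/V₁).
P₁V₁ = (338 kPa)(27.5 L) = 9295 J.
W = 9295 × ln(57.5/27.5) = 9295 × 0.7376
W_by_gas = 6856 J.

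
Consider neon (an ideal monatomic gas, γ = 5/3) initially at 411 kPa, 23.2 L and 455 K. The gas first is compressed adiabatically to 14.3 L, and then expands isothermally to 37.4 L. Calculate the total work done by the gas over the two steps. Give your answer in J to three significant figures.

Step 1 (adiabatic): W = (P₁V₁ − P₂V₂)/(γ−1) = (9535 − 13165)/0.667 = -5445 J.
After step 1: P = 920.7 kPa, V = 14.3 L, T = 628.2 K.
Step 2 (isothermal): W = P₁V₁ ln(V₂/V₁) = (13165) ln(37.4/14.3) = 12657 J.
W_total = -5445 + 12657 = 7212 J.

W_total ≈ 7210 J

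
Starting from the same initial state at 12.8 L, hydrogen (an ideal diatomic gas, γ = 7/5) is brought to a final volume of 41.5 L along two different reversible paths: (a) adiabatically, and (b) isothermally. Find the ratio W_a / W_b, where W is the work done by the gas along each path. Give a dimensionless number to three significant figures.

W_a / W_b ≈ 0.798

Path (a) adiabatic: W = P₁V₁(1 − (V₁/V₂)^(γ−1))/(γ−1) → W_a/(P₁V₁) = 0.9383.
Path (b) isothermal: W = P₁V₁ ln(V₂/V₁) → W_b/(P₁V₁) = 1.176.
W_a / W_b = 0.9383 / 1.176 = 0.7977.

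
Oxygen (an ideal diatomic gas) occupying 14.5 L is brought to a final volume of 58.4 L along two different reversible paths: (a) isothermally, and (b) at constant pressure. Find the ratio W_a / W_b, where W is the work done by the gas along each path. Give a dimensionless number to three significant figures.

Path (a) isothermal: W = P₁V₁ ln(V₂/V₁) → W_a/(P₁V₁) = 1.393.
Path (b) isobaric: W = P₁(V₂ − V₁) → W_b/(P₁V₁) = 3.028.
W_a / W_b = 1.393 / 3.028 = 0.4602.

W_a / W_b ≈ 0.460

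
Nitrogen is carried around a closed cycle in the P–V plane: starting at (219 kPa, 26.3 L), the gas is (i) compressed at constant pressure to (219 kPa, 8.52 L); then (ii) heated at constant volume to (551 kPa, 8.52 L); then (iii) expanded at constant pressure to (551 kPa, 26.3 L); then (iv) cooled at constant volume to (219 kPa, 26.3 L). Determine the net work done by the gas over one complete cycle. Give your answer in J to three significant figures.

Constant-volume legs do no work.
W(i) = (219)(8.52 − 26.3) = -3894 J; W(iii) = (551)(26.3 − 8.52) = 9797 J.
W_net = -3894 + 9797 = 5903 J (the clockwise enclosed area).

W_net ≈ 5900 J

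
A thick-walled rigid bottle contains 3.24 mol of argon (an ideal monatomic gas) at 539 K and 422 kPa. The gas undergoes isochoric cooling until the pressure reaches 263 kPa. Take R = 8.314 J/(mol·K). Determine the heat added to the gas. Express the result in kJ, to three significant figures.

Q ≈ -8.21 kJ

Constant volume ⇒ W = 0, so Q = ΔU = nCᵥΔT with Cᵥ = 3R/2 = 12.47 J/(mol·K).
At constant V, T₂/T₁ = P₂/P₁ ⇒ ΔT = T₁(P₂/P₁ − 1) = 539·(263/422 − 1) = -203.1 K.
ΔU = (3.24)(12.47)(-203.1) = -8206 J.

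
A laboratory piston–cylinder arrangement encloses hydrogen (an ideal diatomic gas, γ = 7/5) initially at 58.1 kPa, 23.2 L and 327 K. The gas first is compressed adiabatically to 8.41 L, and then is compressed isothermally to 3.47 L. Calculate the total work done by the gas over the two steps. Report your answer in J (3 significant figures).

W_total ≈ -3480 J

Step 1 (adiabatic): W = (P₁V₁ − P₂V₂)/(γ−1) = (1348 − 2023)/0.4 = -1687 J.
After step 1: P = 240.5 kPa, V = 8.41 L, T = 490.7 K.
Step 2 (isothermal): W = P₁V₁ ln(V₂/V₁) = (2023) ln(3.47/8.41) = -1791 J.
W_total = -1687 − 1791 = -3478 J.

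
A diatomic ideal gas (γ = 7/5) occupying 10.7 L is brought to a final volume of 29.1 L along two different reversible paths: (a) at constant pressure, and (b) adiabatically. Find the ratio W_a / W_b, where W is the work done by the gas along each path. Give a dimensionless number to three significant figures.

Path (a) isobaric: W = P₁(V₂ − V₁) → W_a/(P₁V₁) = 1.72.
Path (b) adiabatic: W = P₁V₁(1 − (V₁/V₂)^(γ−1))/(γ−1) → W_b/(P₁V₁) = 0.8245.
W_a / W_b = 1.72 / 0.8245 = 2.086.

W_a / W_b ≈ 2.09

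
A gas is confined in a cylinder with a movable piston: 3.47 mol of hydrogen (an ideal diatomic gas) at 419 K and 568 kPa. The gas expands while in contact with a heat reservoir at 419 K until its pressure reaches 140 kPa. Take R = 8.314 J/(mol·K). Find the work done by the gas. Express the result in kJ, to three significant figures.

W ≈ 16.9 kJ

Isothermal process: W = nRT ln(V₂/V₁) = nRT ln(P₁/P₂).
W = (3.47)(8.314)(419) × ln(568/140)
  = 12088 × ln(4.057) = 12088 × 1.4
W_by_gas = 16929 J.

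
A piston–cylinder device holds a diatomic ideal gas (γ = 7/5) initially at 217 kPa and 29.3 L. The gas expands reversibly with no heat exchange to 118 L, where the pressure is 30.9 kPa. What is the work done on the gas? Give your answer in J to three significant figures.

Adiabatic: W = (P₁V₁ − P₂V₂)/(γ − 1) with γ = 7/5.
P₁V₁ = 6358 J, P₂V₂ = 3646 J.
W = (6358 − 3646) / 0.4 = 6780 J.
Work on gas = −W_by = -6780 J.

W ≈ -6780 J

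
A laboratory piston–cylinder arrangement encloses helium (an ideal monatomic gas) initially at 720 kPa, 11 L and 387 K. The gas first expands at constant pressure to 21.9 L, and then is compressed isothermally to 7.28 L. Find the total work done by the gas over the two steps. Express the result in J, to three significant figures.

Step 1 (isobaric): W = PΔV = (720 kPa)(21.9 − 11 L) = 7848 J.
After step 1: P = 720 kPa, V = 21.9 L, T = 770.5 K.
Step 2 (isothermal): W = P₁V₁ ln(V₂/V₁) = (15768) ln(7.28/21.9) = -17366 J.
W_total = 7848 − 17366 = -9518 J.

W_total ≈ -9520 J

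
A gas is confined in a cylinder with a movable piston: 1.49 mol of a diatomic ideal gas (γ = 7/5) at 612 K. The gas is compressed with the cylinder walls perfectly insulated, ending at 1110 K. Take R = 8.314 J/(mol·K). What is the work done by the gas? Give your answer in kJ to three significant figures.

W ≈ -15.4 kJ

Adiabatic ⇒ Q = 0, so W_by = −ΔU = nCᵥ(T₁ − T₂).
Cᵥ = 5R/2 = 20.79 J/(mol·K).
W = (1.49)(20.79)(612 − 1110) = -15423 J.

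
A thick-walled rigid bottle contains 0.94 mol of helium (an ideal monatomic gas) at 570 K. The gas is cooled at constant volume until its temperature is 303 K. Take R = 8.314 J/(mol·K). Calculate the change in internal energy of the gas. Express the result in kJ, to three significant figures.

ΔU ≈ -3.13 kJ

Constant volume ⇒ W = 0, so Q = ΔU = nCᵥΔT with Cᵥ = 3R/2 = 12.47 J/(mol·K).
ΔU = (0.94)(12.47)(303 − 570) = -3130 J.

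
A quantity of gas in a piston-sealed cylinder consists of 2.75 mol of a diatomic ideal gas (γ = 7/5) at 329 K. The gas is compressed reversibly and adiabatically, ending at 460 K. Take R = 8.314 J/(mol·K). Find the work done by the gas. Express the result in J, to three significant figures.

Adiabatic ⇒ Q = 0, so W_by = −ΔU = nCᵥ(T₁ − T₂).
Cᵥ = 5R/2 = 20.79 J/(mol·K).
W = (2.75)(20.79)(329 − 460) = -7488 J.

W ≈ -7490 J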